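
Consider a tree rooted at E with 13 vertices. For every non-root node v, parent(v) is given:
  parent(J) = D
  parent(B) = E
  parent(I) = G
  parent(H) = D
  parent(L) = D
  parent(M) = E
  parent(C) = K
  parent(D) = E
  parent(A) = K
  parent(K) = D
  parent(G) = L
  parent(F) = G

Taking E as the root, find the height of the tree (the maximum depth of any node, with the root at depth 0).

4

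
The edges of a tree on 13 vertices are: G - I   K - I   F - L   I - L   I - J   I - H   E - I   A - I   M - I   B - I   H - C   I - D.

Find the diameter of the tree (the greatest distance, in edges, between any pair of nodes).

4

Starting from C, a farthest node is F at distance 4.
One longest path: C – H – I – L – F.
So the diameter is 4.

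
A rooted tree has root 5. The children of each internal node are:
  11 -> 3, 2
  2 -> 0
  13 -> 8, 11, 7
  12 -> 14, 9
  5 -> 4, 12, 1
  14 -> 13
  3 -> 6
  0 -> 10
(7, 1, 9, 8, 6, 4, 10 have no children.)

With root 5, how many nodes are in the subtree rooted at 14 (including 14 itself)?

10

The subtree rooted at 14 contains: 14, 13, 11, 7, 8, 2, 3, 0, 6, 10 — 10 nodes.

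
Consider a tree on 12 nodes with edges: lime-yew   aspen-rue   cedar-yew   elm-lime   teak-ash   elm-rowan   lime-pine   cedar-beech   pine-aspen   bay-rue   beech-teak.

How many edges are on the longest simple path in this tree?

9

Starting from ash, a farthest node is bay at distance 9.
One longest path: ash–teak–beech–cedar–yew–lime–pine–aspen–rue–bay.
So the diameter is 9.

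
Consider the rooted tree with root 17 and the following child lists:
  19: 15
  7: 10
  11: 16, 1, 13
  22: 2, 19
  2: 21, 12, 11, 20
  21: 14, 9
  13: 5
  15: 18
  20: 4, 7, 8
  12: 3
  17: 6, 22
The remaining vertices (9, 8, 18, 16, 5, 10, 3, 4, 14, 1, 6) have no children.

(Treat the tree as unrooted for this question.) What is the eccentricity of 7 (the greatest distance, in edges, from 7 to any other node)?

The node farthest from 7 is 18, via 7-20-2-22-19-15-18 — 6 edges.

6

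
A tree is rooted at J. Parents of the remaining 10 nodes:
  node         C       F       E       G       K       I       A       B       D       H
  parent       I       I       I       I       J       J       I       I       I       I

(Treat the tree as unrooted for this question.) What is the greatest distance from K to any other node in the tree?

A farthest node from K is E (G, C, H, A, F, D, B also at distance 3).
The path K–J–I–E has 3 edges.

3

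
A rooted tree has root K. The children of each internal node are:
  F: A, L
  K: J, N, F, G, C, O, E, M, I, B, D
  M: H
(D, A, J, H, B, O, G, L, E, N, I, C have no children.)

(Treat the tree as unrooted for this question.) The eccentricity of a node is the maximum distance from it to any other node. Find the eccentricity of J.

The node farthest from J is H (L, A also at distance 3), via J – K – M – H — 3 edges.

3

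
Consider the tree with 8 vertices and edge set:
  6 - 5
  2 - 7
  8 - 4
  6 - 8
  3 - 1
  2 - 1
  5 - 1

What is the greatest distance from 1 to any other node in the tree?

4

A farthest node from 1 is 4.
The path 1 – 5 – 6 – 8 – 4 has 4 edges.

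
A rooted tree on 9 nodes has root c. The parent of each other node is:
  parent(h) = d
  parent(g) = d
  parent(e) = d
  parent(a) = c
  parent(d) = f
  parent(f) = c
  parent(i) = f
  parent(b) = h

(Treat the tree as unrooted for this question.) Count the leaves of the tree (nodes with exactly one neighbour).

The leaves are a, b, e, g, i.
That is 5 leaves.

5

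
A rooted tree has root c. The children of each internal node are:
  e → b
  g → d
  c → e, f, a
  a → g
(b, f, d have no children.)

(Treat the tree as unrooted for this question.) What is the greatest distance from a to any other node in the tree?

3

Distances from a peak at 3, attained at b.
a – c – e – b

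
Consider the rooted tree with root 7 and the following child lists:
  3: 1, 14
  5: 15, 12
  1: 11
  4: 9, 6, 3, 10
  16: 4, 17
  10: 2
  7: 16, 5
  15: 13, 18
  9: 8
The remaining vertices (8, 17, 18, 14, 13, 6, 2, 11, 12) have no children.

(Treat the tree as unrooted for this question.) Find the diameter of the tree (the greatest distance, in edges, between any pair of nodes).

Starting from 18, a farthest node is 11 at distance 8.
One longest path: 18-15-5-7-16-4-3-1-11.
So the diameter is 8.

8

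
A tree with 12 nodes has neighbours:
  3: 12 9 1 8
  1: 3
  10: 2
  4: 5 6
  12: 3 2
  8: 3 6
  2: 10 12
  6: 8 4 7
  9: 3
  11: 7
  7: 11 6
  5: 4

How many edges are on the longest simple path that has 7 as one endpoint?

The node farthest from 7 is 10, via 7-6-8-3-12-2-10 — 6 edges.

6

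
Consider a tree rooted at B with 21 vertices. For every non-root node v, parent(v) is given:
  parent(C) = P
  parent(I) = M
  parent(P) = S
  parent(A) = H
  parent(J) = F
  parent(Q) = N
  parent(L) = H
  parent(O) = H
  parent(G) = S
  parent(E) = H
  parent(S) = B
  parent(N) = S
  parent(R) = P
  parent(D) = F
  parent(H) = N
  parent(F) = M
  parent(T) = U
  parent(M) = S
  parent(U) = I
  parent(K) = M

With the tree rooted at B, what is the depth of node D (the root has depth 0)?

Path from B to D: B → S → M → F → D, which has 4 edges.

4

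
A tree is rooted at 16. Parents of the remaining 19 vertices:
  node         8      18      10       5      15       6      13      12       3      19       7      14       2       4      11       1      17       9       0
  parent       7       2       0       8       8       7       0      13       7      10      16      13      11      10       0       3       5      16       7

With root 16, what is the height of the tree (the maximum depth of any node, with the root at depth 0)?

18 sits deepest: 16 → 7 → 0 → 11 → 2 → 18 — 5 edges from the root.

5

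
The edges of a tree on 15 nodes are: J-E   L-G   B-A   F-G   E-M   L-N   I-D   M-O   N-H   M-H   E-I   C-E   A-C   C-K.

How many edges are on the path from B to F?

9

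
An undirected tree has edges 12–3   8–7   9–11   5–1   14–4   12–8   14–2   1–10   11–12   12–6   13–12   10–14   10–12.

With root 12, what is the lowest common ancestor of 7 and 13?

Ancestors of 7 (toward the root): 7, 8, 12.
Ancestors of 13: 13, 12.
The deepest node appearing in both lists is 12.

12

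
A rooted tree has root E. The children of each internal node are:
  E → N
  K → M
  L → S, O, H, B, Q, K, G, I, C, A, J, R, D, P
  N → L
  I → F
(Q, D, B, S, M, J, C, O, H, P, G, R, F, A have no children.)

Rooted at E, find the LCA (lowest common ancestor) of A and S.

Ancestors of A (toward the root): A, L, N, E.
Ancestors of S: S, L, N, E.
The deepest node appearing in both lists is L.

L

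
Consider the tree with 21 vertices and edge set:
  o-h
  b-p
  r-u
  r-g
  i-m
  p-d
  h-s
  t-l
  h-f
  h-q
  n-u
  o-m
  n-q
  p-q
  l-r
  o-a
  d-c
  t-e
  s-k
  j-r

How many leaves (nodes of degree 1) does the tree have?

9

Exactly 9 nodes have a single neighbour: a, b, c, e, f, g, i, j, k.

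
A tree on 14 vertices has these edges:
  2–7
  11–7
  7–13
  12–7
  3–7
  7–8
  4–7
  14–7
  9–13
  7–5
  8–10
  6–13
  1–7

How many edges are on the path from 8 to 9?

8 - 7 - 13 - 9: 3 edges.

3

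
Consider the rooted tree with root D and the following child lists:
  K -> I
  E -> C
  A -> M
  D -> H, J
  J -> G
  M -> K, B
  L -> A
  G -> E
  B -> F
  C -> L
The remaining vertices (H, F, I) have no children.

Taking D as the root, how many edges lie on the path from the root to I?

9

Path from D to I: D → J → G → E → C → L → A → M → K → I, which has 9 edges.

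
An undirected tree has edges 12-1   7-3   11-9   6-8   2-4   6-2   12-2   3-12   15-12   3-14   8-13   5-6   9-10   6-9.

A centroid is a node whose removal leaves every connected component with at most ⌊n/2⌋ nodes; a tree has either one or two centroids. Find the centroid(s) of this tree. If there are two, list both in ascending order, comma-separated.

2

If 2 is removed the pieces have sizes 7, 6, 1, all ≤ ⌊15/2⌋ = 7.
No neighbour of 2 does as well, so 2 is the unique centroid.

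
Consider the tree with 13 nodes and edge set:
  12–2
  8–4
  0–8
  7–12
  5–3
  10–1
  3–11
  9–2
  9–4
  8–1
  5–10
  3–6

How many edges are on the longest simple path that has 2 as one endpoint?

Distances from 2 peak at 8, attained at 6 (11 also at distance 8).
2–9–4–8–1–10–5–3–6

8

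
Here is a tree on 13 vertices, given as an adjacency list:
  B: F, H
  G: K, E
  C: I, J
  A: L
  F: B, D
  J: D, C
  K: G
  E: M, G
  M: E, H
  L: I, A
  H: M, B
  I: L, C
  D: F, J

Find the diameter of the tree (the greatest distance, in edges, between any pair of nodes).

A longest path is K – G – E – M – H – B – F – D – J – C – I – L – A, with 12 edges.

12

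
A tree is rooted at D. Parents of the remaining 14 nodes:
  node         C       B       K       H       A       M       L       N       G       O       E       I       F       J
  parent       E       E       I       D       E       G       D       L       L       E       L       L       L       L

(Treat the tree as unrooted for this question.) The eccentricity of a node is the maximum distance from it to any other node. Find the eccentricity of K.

The node farthest from K is B (A, O, M, C, H also at distance 4), via K-I-L-E-B — 4 edges.

4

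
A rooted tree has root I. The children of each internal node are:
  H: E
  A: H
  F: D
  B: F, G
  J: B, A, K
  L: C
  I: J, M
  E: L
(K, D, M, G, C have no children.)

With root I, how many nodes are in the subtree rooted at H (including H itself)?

4

Descendants of H (including itself): H, E, L, C. That's 4.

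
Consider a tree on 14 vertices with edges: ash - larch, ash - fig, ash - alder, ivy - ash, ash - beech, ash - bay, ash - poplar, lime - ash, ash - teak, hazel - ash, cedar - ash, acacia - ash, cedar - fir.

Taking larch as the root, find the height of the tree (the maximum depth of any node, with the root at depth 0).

3

A deepest node is fir, reached by larch–ash–cedar–fir.
That path has 3 edges, so the height is 3.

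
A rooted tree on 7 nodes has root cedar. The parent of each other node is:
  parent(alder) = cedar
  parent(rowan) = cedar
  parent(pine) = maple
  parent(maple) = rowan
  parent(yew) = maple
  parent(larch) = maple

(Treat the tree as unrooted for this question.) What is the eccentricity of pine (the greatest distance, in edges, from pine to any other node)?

A farthest node from pine is alder.
The path pine–maple–rowan–cedar–alder has 4 edges.

4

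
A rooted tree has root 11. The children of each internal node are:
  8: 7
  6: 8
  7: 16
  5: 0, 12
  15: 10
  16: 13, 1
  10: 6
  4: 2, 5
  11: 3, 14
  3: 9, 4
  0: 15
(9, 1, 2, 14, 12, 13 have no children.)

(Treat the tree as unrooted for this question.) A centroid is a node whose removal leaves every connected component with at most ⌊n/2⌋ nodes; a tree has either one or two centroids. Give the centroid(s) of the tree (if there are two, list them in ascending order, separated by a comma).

Removing 0 splits the tree into components of sizes 8, 8; the largest is 8 ≤ ⌊17/2⌋ = 8.
Every other node leaves some component of size > 8, so the centroid is unique.

0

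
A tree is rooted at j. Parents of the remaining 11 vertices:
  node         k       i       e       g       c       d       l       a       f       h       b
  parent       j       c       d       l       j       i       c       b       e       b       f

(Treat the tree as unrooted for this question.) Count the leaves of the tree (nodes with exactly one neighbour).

4

Exactly 4 nodes have a single neighbour: a, g, h, k.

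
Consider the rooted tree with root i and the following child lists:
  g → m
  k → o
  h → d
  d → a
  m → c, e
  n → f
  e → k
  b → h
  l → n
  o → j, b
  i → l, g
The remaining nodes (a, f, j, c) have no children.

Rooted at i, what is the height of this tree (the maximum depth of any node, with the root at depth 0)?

9

a sits deepest: i – g – m – e – k – o – b – h – d – a — 9 edges from the root.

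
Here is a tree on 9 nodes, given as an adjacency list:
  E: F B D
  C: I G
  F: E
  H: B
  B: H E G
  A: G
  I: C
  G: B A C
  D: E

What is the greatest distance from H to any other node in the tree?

A farthest node from H is I.
The path H – B – G – C – I has 4 edges.

4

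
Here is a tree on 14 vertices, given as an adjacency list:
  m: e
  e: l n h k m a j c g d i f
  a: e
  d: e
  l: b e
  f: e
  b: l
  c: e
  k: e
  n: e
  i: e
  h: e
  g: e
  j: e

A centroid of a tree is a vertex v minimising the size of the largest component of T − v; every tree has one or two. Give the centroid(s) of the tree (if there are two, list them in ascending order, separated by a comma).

Removing e splits the tree into components of sizes 2, 1, 1, 1, 1, 1, 1, 1, 1, 1, 1, 1; the largest is 2 ≤ ⌊14/2⌋ = 7.
No neighbour of e does as well, so e is the unique centroid.

e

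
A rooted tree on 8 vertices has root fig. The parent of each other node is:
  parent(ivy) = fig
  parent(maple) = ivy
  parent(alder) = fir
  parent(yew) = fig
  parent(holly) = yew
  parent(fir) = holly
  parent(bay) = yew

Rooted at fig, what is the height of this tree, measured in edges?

A deepest node is alder, reached by fig–yew–holly–fir–alder.
That path has 4 edges, so the height is 4.

4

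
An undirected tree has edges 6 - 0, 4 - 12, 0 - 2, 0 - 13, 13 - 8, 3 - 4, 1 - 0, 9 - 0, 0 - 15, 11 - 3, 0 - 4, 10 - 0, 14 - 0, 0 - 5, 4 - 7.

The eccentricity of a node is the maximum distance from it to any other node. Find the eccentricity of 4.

Distances from 4 peak at 3, attained at 8.
4 – 0 – 13 – 8

3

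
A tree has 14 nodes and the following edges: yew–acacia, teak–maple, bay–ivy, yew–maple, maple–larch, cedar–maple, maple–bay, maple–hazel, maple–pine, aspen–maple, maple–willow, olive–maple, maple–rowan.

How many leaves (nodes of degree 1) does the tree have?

11

Exactly 11 nodes have a single neighbour: acacia, aspen, cedar, hazel, ivy, larch, olive, pine, rowan, teak, willow.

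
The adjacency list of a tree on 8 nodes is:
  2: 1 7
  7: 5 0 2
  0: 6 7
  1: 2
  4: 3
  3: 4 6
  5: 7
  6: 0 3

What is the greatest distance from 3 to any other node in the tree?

The node farthest from 3 is 1, via 3-6-0-7-2-1 — 5 edges.

5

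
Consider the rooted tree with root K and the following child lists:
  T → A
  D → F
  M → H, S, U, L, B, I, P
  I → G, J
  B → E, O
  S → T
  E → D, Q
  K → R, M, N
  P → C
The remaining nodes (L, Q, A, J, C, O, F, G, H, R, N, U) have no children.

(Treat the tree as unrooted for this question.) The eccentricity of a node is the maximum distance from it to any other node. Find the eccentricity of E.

5

The node farthest from E is A, via E-B-M-S-T-A — 5 edges.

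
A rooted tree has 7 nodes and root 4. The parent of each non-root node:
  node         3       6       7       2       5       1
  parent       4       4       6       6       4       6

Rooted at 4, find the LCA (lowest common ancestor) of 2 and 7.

6

Path 2→root: 2 6 4; path 7→root: 7 6 4.
First common node: 6.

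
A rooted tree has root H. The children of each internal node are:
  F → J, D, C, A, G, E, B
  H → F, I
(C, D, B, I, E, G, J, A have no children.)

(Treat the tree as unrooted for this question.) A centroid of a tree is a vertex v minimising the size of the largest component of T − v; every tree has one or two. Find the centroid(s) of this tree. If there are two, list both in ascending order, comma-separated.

F

Delete F: the remaining components have sizes 2, 1, 1, 1, 1, 1, 1, 1. Max 2 ≤ 5, so F is a centroid.
No neighbour of F does as well, so F is the unique centroid.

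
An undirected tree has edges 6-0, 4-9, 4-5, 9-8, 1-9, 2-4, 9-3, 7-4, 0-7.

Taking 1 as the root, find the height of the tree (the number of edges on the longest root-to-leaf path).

5

The longest root-to-leaf path is 1–9–4–7–0–6 (5 edges).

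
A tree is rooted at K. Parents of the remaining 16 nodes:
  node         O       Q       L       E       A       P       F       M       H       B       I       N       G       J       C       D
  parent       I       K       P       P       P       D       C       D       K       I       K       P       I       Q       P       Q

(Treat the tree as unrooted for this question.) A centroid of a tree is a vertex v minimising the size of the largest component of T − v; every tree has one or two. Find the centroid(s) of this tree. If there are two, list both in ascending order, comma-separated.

If D is removed the pieces have sizes 8, 7, 1, all ≤ ⌊17/2⌋ = 8.
Every other node leaves some component of size > 8, so the centroid is unique.

D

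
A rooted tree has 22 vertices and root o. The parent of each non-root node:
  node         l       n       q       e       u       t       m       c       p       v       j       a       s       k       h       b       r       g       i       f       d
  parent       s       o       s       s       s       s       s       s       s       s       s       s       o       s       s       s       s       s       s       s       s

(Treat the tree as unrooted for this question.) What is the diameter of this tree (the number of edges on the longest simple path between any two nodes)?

Starting from n, a farthest node is c at distance 3.
One longest path: n – o – s – c.
So the diameter is 3.

3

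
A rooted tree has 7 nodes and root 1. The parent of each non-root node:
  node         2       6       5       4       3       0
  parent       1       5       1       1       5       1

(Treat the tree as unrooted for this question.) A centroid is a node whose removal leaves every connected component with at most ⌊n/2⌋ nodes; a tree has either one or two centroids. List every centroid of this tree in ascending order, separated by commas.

1

If 1 is removed the pieces have sizes 3, 1, 1, 1, all ≤ ⌊7/2⌋ = 3.
Every other node leaves some component of size > 3, so the centroid is unique.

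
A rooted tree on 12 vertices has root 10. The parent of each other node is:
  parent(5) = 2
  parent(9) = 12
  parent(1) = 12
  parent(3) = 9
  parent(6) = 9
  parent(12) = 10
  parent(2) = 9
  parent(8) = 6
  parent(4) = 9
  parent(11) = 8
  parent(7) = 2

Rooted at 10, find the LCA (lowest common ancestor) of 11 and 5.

9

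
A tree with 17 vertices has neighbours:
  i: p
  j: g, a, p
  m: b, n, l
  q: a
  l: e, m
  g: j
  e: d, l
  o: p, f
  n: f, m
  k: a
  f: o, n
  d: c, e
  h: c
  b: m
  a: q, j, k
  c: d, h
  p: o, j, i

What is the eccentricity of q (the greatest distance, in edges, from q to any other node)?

12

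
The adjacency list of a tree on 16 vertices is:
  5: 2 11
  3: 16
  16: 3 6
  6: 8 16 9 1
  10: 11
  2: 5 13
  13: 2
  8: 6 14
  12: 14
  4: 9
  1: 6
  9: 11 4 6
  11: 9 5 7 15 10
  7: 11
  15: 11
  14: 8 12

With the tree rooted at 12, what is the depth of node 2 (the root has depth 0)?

12–14–8–6–9–11–5–2 — 7 edges.

7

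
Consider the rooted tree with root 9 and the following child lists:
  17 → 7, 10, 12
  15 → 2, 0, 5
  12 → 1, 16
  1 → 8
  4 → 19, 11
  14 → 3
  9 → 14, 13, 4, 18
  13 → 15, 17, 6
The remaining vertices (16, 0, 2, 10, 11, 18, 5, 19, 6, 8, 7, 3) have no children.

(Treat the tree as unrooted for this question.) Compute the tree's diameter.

BFS from 8 reaches 3 last, at distance 7; BFS from 3 confirms no node is farther.
Path: 8–1–12–17–13–9–14–3.

7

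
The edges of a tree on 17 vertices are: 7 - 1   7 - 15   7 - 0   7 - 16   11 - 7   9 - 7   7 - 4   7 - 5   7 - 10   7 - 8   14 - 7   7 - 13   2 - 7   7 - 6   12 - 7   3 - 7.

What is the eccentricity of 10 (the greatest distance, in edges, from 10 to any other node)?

2

Distances from 10 peak at 2, attained at 0 (3, 2, 8, 12, 16, 6, 13, 15, 11, 9, 5, 4, 1, 14 also at distance 2).
10 – 7 – 0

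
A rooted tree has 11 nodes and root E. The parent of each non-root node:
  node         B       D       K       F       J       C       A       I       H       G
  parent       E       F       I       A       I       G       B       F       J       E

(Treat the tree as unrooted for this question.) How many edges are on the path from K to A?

3

The path is K–I–F–A, which has 3 edges.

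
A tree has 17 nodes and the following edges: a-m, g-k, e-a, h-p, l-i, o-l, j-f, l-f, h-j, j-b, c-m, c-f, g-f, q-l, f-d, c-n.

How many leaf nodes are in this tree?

Exactly 9 nodes have a single neighbour: b, d, e, i, k, n, o, p, q.

9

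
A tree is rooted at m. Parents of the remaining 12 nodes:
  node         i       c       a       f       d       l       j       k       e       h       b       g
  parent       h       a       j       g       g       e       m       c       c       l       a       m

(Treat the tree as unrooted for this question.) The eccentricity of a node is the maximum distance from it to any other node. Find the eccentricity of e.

6

A farthest node from e is d (f also at distance 6).
The path e-c-a-j-m-g-d has 6 edges.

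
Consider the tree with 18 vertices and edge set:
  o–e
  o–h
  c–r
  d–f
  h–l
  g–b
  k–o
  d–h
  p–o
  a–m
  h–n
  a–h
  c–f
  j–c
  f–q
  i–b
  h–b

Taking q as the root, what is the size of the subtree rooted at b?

The subtree rooted at b contains: b, i, g — 3 nodes.

3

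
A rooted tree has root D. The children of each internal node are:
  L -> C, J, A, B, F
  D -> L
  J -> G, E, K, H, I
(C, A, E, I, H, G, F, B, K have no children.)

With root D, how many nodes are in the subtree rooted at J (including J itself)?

Descendants of J (including itself): J, H, G, E, K, I. That's 6.

6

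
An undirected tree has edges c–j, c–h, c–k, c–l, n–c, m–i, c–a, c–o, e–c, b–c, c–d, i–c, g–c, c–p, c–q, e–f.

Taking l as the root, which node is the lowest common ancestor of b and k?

c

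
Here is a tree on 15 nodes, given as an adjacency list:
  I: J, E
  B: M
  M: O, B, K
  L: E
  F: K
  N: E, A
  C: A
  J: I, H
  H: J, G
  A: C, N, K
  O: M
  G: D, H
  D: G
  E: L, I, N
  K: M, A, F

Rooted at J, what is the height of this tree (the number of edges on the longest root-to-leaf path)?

7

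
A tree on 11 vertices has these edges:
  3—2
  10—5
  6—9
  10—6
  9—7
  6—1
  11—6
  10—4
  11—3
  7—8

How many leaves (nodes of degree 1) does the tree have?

5

The leaves are 1, 2, 4, 5, 8.
That is 5 leaves.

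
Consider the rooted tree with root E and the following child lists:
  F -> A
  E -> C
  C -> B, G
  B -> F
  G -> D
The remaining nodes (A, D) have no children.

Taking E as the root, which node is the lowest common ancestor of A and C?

A's ancestor chain is A, F, B, C, E and C's is C, E; they first meet at C.

C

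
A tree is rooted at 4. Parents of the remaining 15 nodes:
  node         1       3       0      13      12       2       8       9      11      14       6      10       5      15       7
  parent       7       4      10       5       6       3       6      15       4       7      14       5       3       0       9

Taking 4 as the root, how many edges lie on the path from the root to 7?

4–3–5–10–0–15–9–7 — 7 edges.

7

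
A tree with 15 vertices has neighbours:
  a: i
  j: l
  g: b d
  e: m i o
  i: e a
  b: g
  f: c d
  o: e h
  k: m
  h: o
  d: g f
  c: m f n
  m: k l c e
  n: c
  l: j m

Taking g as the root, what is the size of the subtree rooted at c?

11

Descendants of c (including itself): c, m, n, e, k, l, o, i, j, h, a. That's 11.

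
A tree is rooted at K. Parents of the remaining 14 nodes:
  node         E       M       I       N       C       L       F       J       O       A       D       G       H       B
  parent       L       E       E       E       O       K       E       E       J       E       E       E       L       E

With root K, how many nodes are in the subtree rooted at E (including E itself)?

12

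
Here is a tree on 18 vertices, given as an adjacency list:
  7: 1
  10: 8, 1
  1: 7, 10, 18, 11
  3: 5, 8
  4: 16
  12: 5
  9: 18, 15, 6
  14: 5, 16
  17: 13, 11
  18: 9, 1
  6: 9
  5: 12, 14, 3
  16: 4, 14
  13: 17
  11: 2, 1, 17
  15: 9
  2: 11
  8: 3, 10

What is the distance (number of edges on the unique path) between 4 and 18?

8

Walking from 4: 4 - 16 - 14 - 5 - 3 - 8 - 10 - 1 - 18. Length 8.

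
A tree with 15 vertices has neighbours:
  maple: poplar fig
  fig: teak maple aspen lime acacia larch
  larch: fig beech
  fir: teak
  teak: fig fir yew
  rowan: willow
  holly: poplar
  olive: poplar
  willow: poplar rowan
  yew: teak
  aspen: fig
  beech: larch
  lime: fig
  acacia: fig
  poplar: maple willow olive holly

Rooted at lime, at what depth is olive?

4

lime – fig – maple – poplar – olive — 4 edges.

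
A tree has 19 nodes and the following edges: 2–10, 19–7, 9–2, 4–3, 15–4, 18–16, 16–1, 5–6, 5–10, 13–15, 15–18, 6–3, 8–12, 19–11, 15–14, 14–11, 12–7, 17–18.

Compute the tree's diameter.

13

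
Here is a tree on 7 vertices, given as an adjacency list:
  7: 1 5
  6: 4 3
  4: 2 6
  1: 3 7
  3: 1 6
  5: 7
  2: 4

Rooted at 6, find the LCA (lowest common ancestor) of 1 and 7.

1

1's ancestor chain is 1, 3, 6 and 7's is 7, 1, 3, 6; they first meet at 1.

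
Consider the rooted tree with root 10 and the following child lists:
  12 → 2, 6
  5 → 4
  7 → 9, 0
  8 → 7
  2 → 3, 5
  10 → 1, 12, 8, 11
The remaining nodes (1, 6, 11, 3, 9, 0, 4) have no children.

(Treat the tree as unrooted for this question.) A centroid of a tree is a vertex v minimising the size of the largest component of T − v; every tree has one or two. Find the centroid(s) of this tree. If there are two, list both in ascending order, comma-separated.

10

If 10 is removed the pieces have sizes 6, 4, 1, 1, all ≤ ⌊13/2⌋ = 6.
No neighbour of 10 does as well, so 10 is the unique centroid.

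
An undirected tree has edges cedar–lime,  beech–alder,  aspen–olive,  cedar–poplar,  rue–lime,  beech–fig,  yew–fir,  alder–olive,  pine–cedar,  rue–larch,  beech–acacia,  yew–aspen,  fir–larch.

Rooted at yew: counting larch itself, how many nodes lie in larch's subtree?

6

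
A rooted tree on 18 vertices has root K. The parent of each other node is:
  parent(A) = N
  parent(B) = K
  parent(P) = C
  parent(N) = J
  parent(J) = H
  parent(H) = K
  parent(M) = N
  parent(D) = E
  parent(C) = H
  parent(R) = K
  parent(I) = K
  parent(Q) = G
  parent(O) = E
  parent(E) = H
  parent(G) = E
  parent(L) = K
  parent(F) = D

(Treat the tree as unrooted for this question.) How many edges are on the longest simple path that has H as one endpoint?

3

Distances from H peak at 3, attained at Q (M, F, A also at distance 3).
H–E–G–Q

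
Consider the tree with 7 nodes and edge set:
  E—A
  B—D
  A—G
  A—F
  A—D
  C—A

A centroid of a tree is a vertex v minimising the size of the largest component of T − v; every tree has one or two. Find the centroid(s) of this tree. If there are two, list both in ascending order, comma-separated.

A

If A is removed the pieces have sizes 2, 1, 1, 1, 1, all ≤ ⌊7/2⌋ = 3.
No neighbour of A does as well, so A is the unique centroid.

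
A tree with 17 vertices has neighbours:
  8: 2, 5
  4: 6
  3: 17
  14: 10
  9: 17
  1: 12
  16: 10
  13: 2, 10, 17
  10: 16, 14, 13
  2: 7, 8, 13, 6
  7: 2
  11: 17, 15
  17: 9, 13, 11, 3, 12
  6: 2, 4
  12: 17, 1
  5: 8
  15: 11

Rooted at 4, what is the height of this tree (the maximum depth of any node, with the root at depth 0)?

6

The longest root-to-leaf path is 4 → 6 → 2 → 13 → 17 → 11 → 15 (6 edges).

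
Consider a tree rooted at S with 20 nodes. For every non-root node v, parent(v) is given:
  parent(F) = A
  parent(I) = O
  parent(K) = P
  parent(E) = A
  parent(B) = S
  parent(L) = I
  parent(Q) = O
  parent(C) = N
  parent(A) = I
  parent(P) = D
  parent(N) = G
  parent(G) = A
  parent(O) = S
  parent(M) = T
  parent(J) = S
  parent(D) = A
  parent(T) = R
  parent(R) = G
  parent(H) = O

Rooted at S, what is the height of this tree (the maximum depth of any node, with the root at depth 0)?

The longest root-to-leaf path is S-O-I-A-G-R-T-M (7 edges).

7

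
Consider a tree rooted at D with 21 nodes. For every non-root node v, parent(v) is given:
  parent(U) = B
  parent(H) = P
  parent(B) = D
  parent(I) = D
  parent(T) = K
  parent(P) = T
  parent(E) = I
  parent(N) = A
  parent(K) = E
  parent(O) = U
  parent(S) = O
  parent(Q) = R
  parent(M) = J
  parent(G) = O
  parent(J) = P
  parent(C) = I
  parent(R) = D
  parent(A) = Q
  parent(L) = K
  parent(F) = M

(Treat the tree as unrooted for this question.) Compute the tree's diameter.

Starting from N, a farthest node is F at distance 12.
One longest path: N - A - Q - R - D - I - E - K - T - P - J - M - F.
So the diameter is 12.

12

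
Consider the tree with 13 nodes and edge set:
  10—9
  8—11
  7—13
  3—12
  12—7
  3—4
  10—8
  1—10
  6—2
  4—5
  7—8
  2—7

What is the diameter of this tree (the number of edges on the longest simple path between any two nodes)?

Starting from 5, a farthest node is 1 at distance 7.
One longest path: 5–4–3–12–7–8–10–1.
So the diameter is 7.

7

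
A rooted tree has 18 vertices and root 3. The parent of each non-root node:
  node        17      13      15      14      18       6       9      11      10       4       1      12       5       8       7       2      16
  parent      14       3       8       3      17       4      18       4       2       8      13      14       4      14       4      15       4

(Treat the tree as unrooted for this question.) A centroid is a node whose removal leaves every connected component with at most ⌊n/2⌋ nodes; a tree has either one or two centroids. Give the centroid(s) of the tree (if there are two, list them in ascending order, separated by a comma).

If 8 is removed the pieces have sizes 8, 6, 3, all ≤ ⌊18/2⌋ = 9.
Every other node leaves some component of size > 9, so the centroid is unique.

8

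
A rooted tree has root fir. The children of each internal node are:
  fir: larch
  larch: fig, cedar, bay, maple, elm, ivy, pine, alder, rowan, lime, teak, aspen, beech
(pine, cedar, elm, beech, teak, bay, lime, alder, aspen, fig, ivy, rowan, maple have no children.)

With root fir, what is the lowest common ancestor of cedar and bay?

larch

cedar's ancestor chain is cedar, larch, fir and bay's is bay, larch, fir; they first meet at larch.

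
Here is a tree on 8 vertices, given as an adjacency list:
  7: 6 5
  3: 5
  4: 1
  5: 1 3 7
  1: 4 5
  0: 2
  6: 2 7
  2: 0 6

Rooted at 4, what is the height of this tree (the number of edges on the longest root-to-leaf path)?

6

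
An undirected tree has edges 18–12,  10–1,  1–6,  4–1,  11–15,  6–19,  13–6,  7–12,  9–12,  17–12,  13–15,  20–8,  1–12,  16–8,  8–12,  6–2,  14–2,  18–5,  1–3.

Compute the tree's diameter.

7

A longest path is 11-15-13-6-1-12-18-5, with 7 edges.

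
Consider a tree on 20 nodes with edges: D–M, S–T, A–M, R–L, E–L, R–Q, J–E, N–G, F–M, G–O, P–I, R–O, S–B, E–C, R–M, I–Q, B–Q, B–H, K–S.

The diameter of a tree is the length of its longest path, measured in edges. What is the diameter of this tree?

Starting from T, a farthest node is N at distance 7.
One longest path: T - S - B - Q - R - O - G - N.
So the diameter is 7.

7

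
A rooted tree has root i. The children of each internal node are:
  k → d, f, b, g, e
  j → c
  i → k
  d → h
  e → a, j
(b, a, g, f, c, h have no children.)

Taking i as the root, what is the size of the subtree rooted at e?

4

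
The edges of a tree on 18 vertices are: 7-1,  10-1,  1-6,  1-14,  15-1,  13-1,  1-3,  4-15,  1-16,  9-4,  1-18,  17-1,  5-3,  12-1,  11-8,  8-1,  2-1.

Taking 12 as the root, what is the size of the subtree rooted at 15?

3

15's subtree: {15, 4, 9}, size 3.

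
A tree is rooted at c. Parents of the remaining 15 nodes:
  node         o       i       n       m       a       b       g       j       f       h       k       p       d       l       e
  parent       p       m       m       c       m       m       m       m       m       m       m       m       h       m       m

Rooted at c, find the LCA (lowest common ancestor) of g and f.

m

Path g→root: g m c; path f→root: f m c.
First common node: m.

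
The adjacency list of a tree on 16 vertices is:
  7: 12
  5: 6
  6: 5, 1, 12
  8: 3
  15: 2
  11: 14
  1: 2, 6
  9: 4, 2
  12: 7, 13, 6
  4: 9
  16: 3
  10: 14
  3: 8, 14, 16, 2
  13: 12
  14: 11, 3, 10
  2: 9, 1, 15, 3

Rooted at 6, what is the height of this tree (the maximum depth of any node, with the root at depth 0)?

5

The longest root-to-leaf path is 6-1-2-3-14-11 (5 edges).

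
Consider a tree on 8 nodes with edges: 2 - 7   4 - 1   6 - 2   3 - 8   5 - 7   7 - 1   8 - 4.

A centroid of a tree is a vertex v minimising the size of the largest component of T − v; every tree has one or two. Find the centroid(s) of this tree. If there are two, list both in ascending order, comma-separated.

Removing 7 splits the tree into components of sizes 4, 2, 1; the largest is 4 ≤ ⌊8/2⌋ = 4.
Its neighbour 1 also leaves a largest component of size 4, so both are centroids.

1, 7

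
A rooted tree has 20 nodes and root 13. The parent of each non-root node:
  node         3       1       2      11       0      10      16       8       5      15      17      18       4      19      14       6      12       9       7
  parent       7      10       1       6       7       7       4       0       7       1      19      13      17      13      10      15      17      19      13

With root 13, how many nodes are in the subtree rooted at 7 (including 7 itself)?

12

Descendants of 7 (including itself): 7, 10, 0, 3, 5, 1, 14, 8, 15, 2, 6, 11. That's 12.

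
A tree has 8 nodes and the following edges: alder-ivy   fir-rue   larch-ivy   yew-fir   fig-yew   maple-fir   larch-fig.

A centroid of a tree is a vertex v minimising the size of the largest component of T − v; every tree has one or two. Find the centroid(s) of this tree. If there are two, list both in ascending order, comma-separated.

fig, yew

If yew is removed the pieces have sizes 4, 3, all ≤ ⌊8/2⌋ = 4.
fig is adjacent to yew and is also a centroid (the largest component after removing it is likewise 4).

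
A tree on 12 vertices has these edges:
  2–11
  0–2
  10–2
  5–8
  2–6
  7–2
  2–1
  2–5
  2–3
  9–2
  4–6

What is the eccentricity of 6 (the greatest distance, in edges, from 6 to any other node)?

A farthest node from 6 is 8.
The path 6–2–5–8 has 3 edges.

3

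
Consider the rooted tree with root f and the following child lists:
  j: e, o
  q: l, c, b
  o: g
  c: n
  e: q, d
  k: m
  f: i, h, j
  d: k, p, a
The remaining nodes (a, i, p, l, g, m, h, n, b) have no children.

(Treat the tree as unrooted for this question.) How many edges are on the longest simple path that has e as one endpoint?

3

Distances from e peak at 3, attained at m (i, g, h, n also at distance 3).
e-d-k-m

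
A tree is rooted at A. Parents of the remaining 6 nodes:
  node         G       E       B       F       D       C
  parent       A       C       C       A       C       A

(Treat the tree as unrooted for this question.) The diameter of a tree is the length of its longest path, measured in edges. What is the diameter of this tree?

A longest path is E - C - A - F, with 3 edges.

3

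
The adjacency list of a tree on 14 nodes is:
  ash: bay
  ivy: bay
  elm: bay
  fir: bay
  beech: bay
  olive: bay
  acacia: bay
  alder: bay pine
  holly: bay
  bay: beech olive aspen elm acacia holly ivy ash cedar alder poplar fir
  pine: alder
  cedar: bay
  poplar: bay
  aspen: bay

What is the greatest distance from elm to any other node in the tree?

3

Distances from elm peak at 3, attained at pine.
elm – bay – alder – pine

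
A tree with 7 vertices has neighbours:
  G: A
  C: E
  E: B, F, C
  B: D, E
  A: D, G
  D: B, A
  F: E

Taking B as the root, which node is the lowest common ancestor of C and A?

B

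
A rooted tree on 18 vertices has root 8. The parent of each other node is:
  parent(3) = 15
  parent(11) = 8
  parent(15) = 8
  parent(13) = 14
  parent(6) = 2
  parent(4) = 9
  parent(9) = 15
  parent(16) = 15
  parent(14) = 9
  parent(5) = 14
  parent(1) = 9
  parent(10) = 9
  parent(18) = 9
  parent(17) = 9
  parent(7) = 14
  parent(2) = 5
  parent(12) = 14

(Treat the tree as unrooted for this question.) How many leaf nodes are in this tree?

Degree-1 nodes: 1, 3, 4, 6, 7, 10, 11, 12, 13, 16, 17, 18 — 12 of them.

12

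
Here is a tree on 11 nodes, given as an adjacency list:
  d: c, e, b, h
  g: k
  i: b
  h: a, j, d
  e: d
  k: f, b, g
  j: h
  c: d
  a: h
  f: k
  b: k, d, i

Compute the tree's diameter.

5

A longest path is j – h – d – b – k – g, with 5 edges.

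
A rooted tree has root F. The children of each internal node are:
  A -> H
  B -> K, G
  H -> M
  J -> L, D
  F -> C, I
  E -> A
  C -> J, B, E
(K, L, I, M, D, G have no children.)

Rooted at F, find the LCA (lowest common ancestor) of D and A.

Path D→root: D J C F; path A→root: A E C F.
First common node: C.

C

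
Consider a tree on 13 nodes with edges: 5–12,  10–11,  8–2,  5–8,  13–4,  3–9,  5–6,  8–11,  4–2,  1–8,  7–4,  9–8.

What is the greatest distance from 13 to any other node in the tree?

The node farthest from 13 is 3 (6, 12, 10 also at distance 5), via 13–4–2–8–9–3 — 5 edges.

5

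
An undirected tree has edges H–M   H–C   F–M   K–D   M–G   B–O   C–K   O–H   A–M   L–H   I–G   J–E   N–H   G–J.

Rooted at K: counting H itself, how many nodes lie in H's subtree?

12

The subtree rooted at H contains: H, L, M, N, O, A, G, F, B, J, I, E — 12 nodes.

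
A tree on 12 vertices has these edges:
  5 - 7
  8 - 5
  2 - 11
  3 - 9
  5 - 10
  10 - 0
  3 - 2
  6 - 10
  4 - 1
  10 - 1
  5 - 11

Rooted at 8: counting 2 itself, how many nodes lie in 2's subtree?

3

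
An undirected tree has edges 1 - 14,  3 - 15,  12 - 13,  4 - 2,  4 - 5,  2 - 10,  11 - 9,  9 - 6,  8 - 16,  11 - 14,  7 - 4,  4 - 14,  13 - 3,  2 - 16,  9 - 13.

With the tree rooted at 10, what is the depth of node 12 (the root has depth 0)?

10 → 2 → 4 → 14 → 11 → 9 → 13 → 12 — 7 edges.

7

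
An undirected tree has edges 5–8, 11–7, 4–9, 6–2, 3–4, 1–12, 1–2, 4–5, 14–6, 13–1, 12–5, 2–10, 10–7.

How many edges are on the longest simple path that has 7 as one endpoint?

Distances from 7 peak at 7, attained at 9 (3 also at distance 7).
7 – 10 – 2 – 1 – 12 – 5 – 4 – 9

7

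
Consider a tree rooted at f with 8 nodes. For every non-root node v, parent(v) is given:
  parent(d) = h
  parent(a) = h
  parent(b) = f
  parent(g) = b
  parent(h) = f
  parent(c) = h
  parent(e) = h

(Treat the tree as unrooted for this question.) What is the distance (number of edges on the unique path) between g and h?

3

g - b - f - h: 3 edges.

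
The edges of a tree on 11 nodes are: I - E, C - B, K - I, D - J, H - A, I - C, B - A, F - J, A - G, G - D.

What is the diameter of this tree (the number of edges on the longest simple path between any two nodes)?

BFS from K reaches F last, at distance 8; BFS from F confirms no node is farther.
Path: K-I-C-B-A-G-D-J-F.

8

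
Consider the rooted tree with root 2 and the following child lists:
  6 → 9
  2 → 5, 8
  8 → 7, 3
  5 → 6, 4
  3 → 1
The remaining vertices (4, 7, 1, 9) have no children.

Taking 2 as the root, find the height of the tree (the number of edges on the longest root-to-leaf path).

A deepest node is 1, reached by 2 – 8 – 3 – 1.
That path has 3 edges, so the height is 3.

3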